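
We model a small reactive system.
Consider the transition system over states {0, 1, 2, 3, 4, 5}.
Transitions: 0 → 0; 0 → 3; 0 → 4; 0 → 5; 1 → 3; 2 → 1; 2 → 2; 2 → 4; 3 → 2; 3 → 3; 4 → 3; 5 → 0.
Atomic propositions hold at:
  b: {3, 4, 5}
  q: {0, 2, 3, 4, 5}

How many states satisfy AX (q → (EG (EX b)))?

Sat(EX b) = {s : some successor in {3, 4, 5}} = {0, 1, 2, 3, 4}
EG (EX b): greatest fixpoint, start Z0 = {0, 1, 2, 3, 4}, keep only states in Sat with some successor in Z. Already a fixed point.
Sat(EG (EX b)) = {0, 1, 2, 3, 4}
Sat(q → (EG (EX b))) = {0, 1, 2, 3, 4}
Sat(AX (q → (EG (EX b)))) = {s : every successor in {0, 1, 2, 3, 4}} = {1, 2, 3, 4, 5}
|Sat(AX (q → (EG (EX b))))| = |{1, 2, 3, 4, 5}| = 5.

5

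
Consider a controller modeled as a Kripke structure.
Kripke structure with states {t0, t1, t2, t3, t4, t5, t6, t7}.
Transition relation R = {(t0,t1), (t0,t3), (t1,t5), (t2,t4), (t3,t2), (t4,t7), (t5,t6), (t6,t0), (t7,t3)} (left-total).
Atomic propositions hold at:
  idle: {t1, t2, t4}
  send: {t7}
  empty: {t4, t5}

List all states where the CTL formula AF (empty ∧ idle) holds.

{t2, t3, t4, t7}

Sat(empty ∧ idle) = {t4}
AF (empty ∧ idle): least fixpoint, start Z0 = {t4}, add states with every successor in Z. Z1 = {t2, t4}; Z2 = {t2, t3, t4}; Z3 = {t2, t3, t4, t7}; fixed.
Sat(AF (empty ∧ idle)) = {t2, t3, t4, t7}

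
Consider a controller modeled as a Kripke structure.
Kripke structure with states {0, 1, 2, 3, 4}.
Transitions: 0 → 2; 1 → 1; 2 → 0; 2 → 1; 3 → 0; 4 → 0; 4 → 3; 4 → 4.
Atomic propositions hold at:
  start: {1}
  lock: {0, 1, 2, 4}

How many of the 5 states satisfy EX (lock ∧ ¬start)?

4

Sat(¬start) = {0, 2, 3, 4}
Sat(lock ∧ ¬start) = {0, 2, 4}
Sat(EX (lock ∧ ¬start)) = {s : some successor in {0, 2, 4}} = {0, 2, 3, 4}
|Sat(EX (lock ∧ ¬start))| = |{0, 2, 3, 4}| = 4.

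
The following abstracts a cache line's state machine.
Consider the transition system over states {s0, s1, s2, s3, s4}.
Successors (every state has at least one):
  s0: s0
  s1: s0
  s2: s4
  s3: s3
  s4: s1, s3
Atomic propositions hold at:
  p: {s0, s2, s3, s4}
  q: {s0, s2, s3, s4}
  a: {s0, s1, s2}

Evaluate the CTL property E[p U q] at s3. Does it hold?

E[p U q]: least fixpoint, start Z0 = Sat(q) = {s0, s2, s3, s4}, add states in Sat(p) with some successor in Z. Already a fixed point.
Sat(E[p U q]) = {s0, s2, s3, s4}
s3 ∈ Sat(E[p U q]) = {s0, s2, s3, s4}, so the formula holds at s3.

Yes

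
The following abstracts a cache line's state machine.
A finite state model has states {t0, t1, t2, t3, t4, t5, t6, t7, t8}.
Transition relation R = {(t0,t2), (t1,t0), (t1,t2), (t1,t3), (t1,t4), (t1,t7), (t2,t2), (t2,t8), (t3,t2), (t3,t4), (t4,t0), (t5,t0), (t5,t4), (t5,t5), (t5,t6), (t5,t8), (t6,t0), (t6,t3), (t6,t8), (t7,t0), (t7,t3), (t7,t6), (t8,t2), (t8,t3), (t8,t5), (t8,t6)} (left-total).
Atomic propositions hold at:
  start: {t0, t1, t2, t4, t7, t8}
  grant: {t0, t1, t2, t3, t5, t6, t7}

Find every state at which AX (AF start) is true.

{t0, t1, t2, t3, t4, t6, t7}

AF start: least fixpoint, start Z0 = {t0, t1, t2, t4, t7, t8}, add states with every successor in Z. Z1 = {t0, t1, t2, t3, t4, t7, t8}; Z2 = {t0, t1, t2, t3, t4, t6, t7, t8}; fixed.
Sat(AF start) = {t0, t1, t2, t3, t4, t6, t7, t8}
Sat(AX (AF start)) = {s : every successor in {t0, t1, t2, t3, t4, t6, t7, t8}} = {t0, t1, t2, t3, t4, t6, t7}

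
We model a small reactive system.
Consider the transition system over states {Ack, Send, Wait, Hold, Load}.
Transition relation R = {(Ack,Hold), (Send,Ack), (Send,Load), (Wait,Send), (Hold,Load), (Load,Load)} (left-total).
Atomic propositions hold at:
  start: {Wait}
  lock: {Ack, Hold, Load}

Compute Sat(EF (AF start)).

{Wait}

AF start: least fixpoint, start Z0 = {Wait}, add states with every successor in Z. Already a fixed point.
Sat(AF start) = {Wait}
EF (AF start): least fixpoint, start Z0 = {Wait}, add states with some successor in Z. Already a fixed point.
Sat(EF (AF start)) = {Wait}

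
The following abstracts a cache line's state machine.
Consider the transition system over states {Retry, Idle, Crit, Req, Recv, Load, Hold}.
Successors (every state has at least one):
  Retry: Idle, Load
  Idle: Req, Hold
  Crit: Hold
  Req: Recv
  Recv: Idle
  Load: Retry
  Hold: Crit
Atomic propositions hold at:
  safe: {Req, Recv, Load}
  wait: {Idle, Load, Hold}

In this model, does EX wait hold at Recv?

Yes

Sat(EX wait) = {s : some successor in {Idle, Load, Hold}} = {Retry, Idle, Crit, Recv}
Recv ∈ Sat(EX wait) = {Retry, Idle, Crit, Recv}, so the formula holds at Recv.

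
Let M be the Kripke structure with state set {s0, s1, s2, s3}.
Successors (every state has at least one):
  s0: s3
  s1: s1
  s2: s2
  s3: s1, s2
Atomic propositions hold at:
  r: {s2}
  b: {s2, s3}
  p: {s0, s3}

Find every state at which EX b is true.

Sat(EX b) = {s : some successor in {s2, s3}} = {s0, s2, s3}

{s0, s2, s3}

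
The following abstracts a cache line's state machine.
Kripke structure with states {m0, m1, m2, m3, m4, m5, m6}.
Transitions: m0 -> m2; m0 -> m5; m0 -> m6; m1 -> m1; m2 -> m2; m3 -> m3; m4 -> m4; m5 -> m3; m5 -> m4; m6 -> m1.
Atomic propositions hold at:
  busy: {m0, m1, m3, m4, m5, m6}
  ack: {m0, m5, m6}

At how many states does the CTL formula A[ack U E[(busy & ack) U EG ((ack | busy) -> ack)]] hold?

Sat(busy & ack) = {m0, m5, m6}
Sat(ack | busy) = {m0, m1, m3, m4, m5, m6}
Sat((ack | busy) -> ack) = {m0, m2, m5, m6}
EG ((ack | busy) -> ack): greatest fixpoint, start Z0 = {m0, m2, m5, m6}, keep only states in Sat with some successor in Z. Z1 = {m0, m2}; fixed.
Sat(EG ((ack | busy) -> ack)) = {m0, m2}
E[(busy & ack) U EG ((ack | busy) -> ack)]: least fixpoint, start Z0 = Sat(EG ((ack | busy) -> ack)) = {m0, m2}, add states in Sat(busy & ack) with some successor in Z. Already a fixed point.
Sat(E[(busy & ack) U EG ((ack | busy) -> ack)]) = {m0, m2}
A[ack U E[(busy & ack) U EG ((ack | busy) -> ack)]]: least fixpoint, start Z0 = Sat(E[(busy & ack) U EG ((ack | busy) -> ack)]) = {m0, m2}, add states in Sat(ack) with every successor in Z. Already a fixed point.
Sat(A[ack U E[(busy & ack) U EG ((ack | busy) -> ack)]]) = {m0, m2}
|Sat(A[ack U E[(busy & ack) U EG ((ack | busy) -> ack)]])| = |{m0, m2}| = 2.

2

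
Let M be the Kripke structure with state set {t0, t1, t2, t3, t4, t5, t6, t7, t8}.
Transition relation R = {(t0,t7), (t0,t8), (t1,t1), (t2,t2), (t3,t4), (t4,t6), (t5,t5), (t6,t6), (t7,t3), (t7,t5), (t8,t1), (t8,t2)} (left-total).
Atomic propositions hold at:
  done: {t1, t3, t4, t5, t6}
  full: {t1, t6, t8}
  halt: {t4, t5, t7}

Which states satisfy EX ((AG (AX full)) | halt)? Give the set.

Sat(AX full) = {s : every successor in {t1, t6, t8}} = {t1, t4, t6}
AG (AX full): greatest fixpoint, start Z0 = {t1, t4, t6}, keep only states in Sat with every successor in Z. Already a fixed point.
Sat(AG (AX full)) = {t1, t4, t6}
Sat((AG (AX full)) | halt) = {t1, t4, t5, t6, t7}
Sat(EX ((AG (AX full)) | halt)) = {s : some successor in {t1, t4, t5, t6, t7}} = {t0, t1, t3, t4, t5, t6, t7, t8}

{t0, t1, t3, t4, t5, t6, t7, t8}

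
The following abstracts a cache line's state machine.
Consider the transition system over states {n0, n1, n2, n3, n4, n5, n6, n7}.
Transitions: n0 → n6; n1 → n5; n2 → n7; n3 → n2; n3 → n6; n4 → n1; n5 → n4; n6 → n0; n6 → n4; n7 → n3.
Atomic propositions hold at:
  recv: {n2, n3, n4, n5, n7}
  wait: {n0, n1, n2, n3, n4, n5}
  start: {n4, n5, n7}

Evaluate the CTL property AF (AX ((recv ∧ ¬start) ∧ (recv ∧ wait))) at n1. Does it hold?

No

Sat(¬start) = {n0, n1, n2, n3, n6}
Sat(recv ∧ ¬start) = {n2, n3}
Sat(recv ∧ wait) = {n2, n3, n4, n5}
Sat((recv ∧ ¬start) ∧ (recv ∧ wait)) = {n2, n3}
Sat(AX ((recv ∧ ¬start) ∧ (recv ∧ wait))) = {s : every successor in {n2, n3}} = {n7}
AF (AX ((recv ∧ ¬start) ∧ (recv ∧ wait))): least fixpoint, start Z0 = {n7}, add states with every successor in Z. Z1 = {n2, n7}; fixed.
Sat(AF (AX ((recv ∧ ¬start) ∧ (recv ∧ wait)))) = {n2, n7}
n1 ∉ Sat(AF (AX ((recv ∧ ¬start) ∧ (recv ∧ wait)))) = {n2, n7}, so the formula does not hold at n1.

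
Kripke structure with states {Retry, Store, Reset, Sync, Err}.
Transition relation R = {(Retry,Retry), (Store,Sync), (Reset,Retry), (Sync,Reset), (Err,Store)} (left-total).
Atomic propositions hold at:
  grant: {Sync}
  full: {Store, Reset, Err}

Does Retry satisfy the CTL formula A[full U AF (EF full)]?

EF full: least fixpoint, start Z0 = {Store, Reset, Err}, add states with some successor in Z. Z1 = {Store, Reset, Sync, Err}; fixed.
Sat(EF full) = {Store, Reset, Sync, Err}
AF (EF full): least fixpoint, start Z0 = {Store, Reset, Sync, Err}, add states with every successor in Z. Already a fixed point.
Sat(AF (EF full)) = {Store, Reset, Sync, Err}
A[full U AF (EF full)]: least fixpoint, start Z0 = Sat(AF (EF full)) = {Store, Reset, Sync, Err}, add states in Sat(full) with every successor in Z. Already a fixed point.
Sat(A[full U AF (EF full)]) = {Store, Reset, Sync, Err}
Retry ∉ Sat(A[full U AF (EF full)]) = {Store, Reset, Sync, Err}, so the formula does not hold at Retry.

No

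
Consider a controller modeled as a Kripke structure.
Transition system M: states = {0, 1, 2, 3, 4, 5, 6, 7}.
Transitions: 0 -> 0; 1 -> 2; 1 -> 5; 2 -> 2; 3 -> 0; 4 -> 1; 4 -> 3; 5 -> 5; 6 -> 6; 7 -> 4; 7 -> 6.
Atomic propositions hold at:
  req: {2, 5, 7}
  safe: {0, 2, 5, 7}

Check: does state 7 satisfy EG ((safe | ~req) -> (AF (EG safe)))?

Sat(~req) = {0, 1, 3, 4, 6}
Sat(safe | ~req) = {0, 1, 2, 3, 4, 5, 6, 7}
EG safe: greatest fixpoint, start Z0 = {0, 2, 5, 7}, keep only states in Sat with some successor in Z. Z1 = {0, 2, 5}; fixed.
Sat(EG safe) = {0, 2, 5}
AF (EG safe): least fixpoint, start Z0 = {0, 2, 5}, add states with every successor in Z. Z1 = {0, 1, 2, 3, 5}; Z2 = {0, 1, 2, 3, 4, 5}; fixed.
Sat(AF (EG safe)) = {0, 1, 2, 3, 4, 5}
Sat((safe | ~req) -> (AF (EG safe))) = {0, 1, 2, 3, 4, 5}
EG ((safe | ~req) -> (AF (EG safe))): greatest fixpoint, start Z0 = {0, 1, 2, 3, 4, 5}, keep only states in Sat with some successor in Z. Already a fixed point.
Sat(EG ((safe | ~req) -> (AF (EG safe)))) = {0, 1, 2, 3, 4, 5}
7 ∉ Sat(EG ((safe | ~req) -> (AF (EG safe)))) = {0, 1, 2, 3, 4, 5}, so the formula does not hold at 7.

No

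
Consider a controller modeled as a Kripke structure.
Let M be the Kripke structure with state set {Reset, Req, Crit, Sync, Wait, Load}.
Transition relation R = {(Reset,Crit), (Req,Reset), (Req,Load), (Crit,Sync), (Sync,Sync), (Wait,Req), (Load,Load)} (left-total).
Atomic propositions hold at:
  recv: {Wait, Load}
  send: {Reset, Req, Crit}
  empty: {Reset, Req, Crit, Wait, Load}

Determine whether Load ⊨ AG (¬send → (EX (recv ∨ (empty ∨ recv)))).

Yes

Sat(¬send) = {Sync, Wait, Load}
Sat(empty ∨ recv) = {Reset, Req, Crit, Wait, Load}
Sat(recv ∨ (empty ∨ recv)) = {Reset, Req, Crit, Wait, Load}
Sat(EX (recv ∨ (empty ∨ recv))) = {s : some successor in {Reset, Req, Crit, Wait, Load}} = {Reset, Req, Wait, Load}
Sat(¬send → (EX (recv ∨ (empty ∨ recv)))) = {Reset, Req, Crit, Wait, Load}
AG (¬send → (EX (recv ∨ (empty ∨ recv)))): greatest fixpoint, start Z0 = {Reset, Req, Crit, Wait, Load}, keep only states in Sat with every successor in Z. Z1 = {Reset, Req, Wait, Load}; Z2 = {Req, Wait, Load}; Z3 = {Wait, Load}; Z4 = {Load}; fixed.
Sat(AG (¬send → (EX (recv ∨ (empty ∨ recv))))) = {Load}
Load ∈ Sat(AG (¬send → (EX (recv ∨ (empty ∨ recv))))) = {Load}, so the formula holds at Load.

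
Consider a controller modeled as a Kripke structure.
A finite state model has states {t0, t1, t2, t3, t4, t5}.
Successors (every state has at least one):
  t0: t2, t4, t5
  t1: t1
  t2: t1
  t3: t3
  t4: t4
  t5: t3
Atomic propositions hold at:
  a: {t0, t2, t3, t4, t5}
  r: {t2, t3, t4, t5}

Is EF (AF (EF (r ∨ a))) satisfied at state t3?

Yes

Sat(r ∨ a) = {t0, t2, t3, t4, t5}
EF (r ∨ a): least fixpoint, start Z0 = {t0, t2, t3, t4, t5}, add states with some successor in Z. Already a fixed point.
Sat(EF (r ∨ a)) = {t0, t2, t3, t4, t5}
AF (EF (r ∨ a)): least fixpoint, start Z0 = {t0, t2, t3, t4, t5}, add states with every successor in Z. Already a fixed point.
Sat(AF (EF (r ∨ a))) = {t0, t2, t3, t4, t5}
EF (AF (EF (r ∨ a))): least fixpoint, start Z0 = {t0, t2, t3, t4, t5}, add states with some successor in Z. Already a fixed point.
Sat(EF (AF (EF (r ∨ a)))) = {t0, t2, t3, t4, t5}
t3 ∈ Sat(EF (AF (EF (r ∨ a)))) = {t0, t2, t3, t4, t5}, so the formula holds at t3.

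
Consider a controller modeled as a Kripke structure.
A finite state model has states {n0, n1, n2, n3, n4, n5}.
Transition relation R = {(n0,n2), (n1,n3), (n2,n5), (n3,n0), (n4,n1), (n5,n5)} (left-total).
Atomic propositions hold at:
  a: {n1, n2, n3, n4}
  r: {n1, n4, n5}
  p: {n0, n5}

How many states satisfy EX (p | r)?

Sat(p | r) = {n0, n1, n4, n5}
Sat(EX (p | r)) = {s : some successor in {n0, n1, n4, n5}} = {n2, n3, n4, n5}
|Sat(EX (p | r))| = |{n2, n3, n4, n5}| = 4.

4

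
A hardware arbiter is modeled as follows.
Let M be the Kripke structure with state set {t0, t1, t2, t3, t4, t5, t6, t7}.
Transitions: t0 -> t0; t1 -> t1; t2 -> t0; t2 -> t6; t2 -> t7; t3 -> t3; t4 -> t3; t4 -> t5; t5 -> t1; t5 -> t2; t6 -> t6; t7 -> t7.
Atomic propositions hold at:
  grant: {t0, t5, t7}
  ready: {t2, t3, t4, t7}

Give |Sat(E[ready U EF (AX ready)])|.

Sat(AX ready) = {s : every successor in {t2, t3, t4, t7}} = {t3, t7}
EF (AX ready): least fixpoint, start Z0 = {t3, t7}, add states with some successor in Z. Z1 = {t2, t3, t4, t7}; Z2 = {t2, t3, t4, t5, t7}; fixed.
Sat(EF (AX ready)) = {t2, t3, t4, t5, t7}
E[ready U EF (AX ready)]: least fixpoint, start Z0 = Sat(EF (AX ready)) = {t2, t3, t4, t5, t7}, add states in Sat(ready) with some successor in Z. Already a fixed point.
Sat(E[ready U EF (AX ready)]) = {t2, t3, t4, t5, t7}
|Sat(E[ready U EF (AX ready)])| = |{t2, t3, t4, t5, t7}| = 5.

5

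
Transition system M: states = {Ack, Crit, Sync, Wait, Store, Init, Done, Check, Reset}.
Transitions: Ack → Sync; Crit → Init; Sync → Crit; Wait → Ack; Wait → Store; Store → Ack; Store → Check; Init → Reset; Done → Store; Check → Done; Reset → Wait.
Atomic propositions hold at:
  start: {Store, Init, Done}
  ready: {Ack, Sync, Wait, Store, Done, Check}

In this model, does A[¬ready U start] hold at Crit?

Yes

Sat(¬ready) = {Crit, Init, Reset}
A[¬ready U start]: least fixpoint, start Z0 = Sat(start) = {Store, Init, Done}, add states in Sat(¬ready) with every successor in Z. Z1 = {Crit, Store, Init, Done}; fixed.
Sat(A[¬ready U start]) = {Crit, Store, Init, Done}
Crit ∈ Sat(A[¬ready U start]) = {Crit, Store, Init, Done}, so the formula holds at Crit.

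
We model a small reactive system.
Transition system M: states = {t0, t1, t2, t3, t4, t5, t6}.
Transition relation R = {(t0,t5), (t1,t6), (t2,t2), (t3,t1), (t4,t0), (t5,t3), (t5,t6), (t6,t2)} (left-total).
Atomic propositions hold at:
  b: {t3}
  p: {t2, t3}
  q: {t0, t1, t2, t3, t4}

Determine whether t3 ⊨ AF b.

AF b: least fixpoint, start Z0 = {t3}, add states with every successor in Z. Already a fixed point.
Sat(AF b) = {t3}
t3 ∈ Sat(AF b) = {t3}, so the formula holds at t3.

Yes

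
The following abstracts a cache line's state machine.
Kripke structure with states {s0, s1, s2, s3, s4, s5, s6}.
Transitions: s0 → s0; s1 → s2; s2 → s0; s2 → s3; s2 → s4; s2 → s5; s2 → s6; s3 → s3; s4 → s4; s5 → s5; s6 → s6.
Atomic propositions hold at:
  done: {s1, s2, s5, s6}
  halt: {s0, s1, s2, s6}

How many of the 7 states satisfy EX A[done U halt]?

A[done U halt]: least fixpoint, start Z0 = Sat(halt) = {s0, s1, s2, s6}, add states in Sat(done) with every successor in Z. Already a fixed point.
Sat(A[done U halt]) = {s0, s1, s2, s6}
Sat(EX A[done U halt]) = {s : some successor in {s0, s1, s2, s6}} = {s0, s1, s2, s6}
|Sat(EX A[done U halt])| = |{s0, s1, s2, s6}| = 4.

4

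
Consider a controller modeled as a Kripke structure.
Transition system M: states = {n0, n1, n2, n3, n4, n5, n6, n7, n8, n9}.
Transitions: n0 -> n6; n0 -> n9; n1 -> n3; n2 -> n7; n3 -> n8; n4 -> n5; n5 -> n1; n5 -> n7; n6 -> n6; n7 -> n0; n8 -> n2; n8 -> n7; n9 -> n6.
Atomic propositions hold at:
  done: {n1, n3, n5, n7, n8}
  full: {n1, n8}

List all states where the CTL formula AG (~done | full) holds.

{n0, n6, n9}

Sat(~done) = {n0, n2, n4, n6, n9}
Sat(~done | full) = {n0, n1, n2, n4, n6, n8, n9}
AG (~done | full): greatest fixpoint, start Z0 = {n0, n1, n2, n4, n6, n8, n9}, keep only states in Sat with every successor in Z. Z1 = {n0, n6, n9}; fixed.
Sat(AG (~done | full)) = {n0, n6, n9}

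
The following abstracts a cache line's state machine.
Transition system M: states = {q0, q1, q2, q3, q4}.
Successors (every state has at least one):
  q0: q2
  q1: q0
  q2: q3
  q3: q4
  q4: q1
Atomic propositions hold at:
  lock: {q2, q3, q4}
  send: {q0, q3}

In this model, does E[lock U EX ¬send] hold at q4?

Sat(¬send) = {q1, q2, q4}
Sat(EX ¬send) = {s : some successor in {q1, q2, q4}} = {q0, q3, q4}
E[lock U EX ¬send]: least fixpoint, start Z0 = Sat(EX ¬send) = {q0, q3, q4}, add states in Sat(lock) with some successor in Z. Z1 = {q0, q2, q3, q4}; fixed.
Sat(E[lock U EX ¬send]) = {q0, q2, q3, q4}
q4 ∈ Sat(E[lock U EX ¬send]) = {q0, q2, q3, q4}, so the formula holds at q4.

Yes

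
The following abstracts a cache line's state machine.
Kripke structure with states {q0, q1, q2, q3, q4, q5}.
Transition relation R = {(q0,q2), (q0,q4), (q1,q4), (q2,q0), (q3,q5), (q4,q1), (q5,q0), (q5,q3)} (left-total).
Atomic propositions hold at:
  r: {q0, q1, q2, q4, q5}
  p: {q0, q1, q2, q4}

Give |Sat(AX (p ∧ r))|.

Sat(p ∧ r) = {q0, q1, q2, q4}
Sat(AX (p ∧ r)) = {s : every successor in {q0, q1, q2, q4}} = {q0, q1, q2, q4}
|Sat(AX (p ∧ r))| = |{q0, q1, q2, q4}| = 4.

4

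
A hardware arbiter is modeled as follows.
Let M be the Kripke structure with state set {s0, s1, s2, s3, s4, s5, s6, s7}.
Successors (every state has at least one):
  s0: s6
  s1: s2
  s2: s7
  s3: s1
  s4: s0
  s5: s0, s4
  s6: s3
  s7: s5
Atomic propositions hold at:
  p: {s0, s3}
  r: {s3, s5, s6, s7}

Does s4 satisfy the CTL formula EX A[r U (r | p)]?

Sat(r | p) = {s0, s3, s5, s6, s7}
A[r U (r | p)]: least fixpoint, start Z0 = Sat((r | p)) = {s0, s3, s5, s6, s7}, add states in Sat(r) with every successor in Z. Already a fixed point.
Sat(A[r U (r | p)]) = {s0, s3, s5, s6, s7}
Sat(EX A[r U (r | p)]) = {s : some successor in {s0, s3, s5, s6, s7}} = {s0, s2, s4, s5, s6, s7}
s4 ∈ Sat(EX A[r U (r | p)]) = {s0, s2, s4, s5, s6, s7}, so the formula holds at s4.

Yes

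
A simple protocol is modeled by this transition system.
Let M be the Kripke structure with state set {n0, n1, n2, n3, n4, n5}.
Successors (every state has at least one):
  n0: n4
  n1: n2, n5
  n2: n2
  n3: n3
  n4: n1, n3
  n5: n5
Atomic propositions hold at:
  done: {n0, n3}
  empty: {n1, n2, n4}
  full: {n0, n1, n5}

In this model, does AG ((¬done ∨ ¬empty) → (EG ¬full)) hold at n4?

Sat(¬done) = {n1, n2, n4, n5}
Sat(¬empty) = {n0, n3, n5}
Sat(¬done ∨ ¬empty) = {n0, n1, n2, n3, n4, n5}
Sat(¬full) = {n2, n3, n4}
EG ¬full: greatest fixpoint, start Z0 = {n2, n3, n4}, keep only states in Sat with some successor in Z. Already a fixed point.
Sat(EG ¬full) = {n2, n3, n4}
Sat((¬done ∨ ¬empty) → (EG ¬full)) = {n2, n3, n4}
AG ((¬done ∨ ¬empty) → (EG ¬full)): greatest fixpoint, start Z0 = {n2, n3, n4}, keep only states in Sat with every successor in Z. Z1 = {n2, n3}; fixed.
Sat(AG ((¬done ∨ ¬empty) → (EG ¬full))) = {n2, n3}
n4 ∉ Sat(AG ((¬done ∨ ¬empty) → (EG ¬full))) = {n2, n3}, so the formula does not hold at n4.

No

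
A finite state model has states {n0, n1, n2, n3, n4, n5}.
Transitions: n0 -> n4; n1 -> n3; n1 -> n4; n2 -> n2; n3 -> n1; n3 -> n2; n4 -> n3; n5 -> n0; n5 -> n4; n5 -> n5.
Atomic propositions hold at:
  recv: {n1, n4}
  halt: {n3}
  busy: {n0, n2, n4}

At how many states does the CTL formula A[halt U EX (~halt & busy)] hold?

Sat(~halt) = {n0, n1, n2, n4, n5}
Sat(~halt & busy) = {n0, n2, n4}
Sat(EX (~halt & busy)) = {s : some successor in {n0, n2, n4}} = {n0, n1, n2, n3, n5}
A[halt U EX (~halt & busy)]: least fixpoint, start Z0 = Sat(EX (~halt & busy)) = {n0, n1, n2, n3, n5}, add states in Sat(halt) with every successor in Z. Already a fixed point.
Sat(A[halt U EX (~halt & busy)]) = {n0, n1, n2, n3, n5}
|Sat(A[halt U EX (~halt & busy)])| = |{n0, n1, n2, n3, n5}| = 5.

5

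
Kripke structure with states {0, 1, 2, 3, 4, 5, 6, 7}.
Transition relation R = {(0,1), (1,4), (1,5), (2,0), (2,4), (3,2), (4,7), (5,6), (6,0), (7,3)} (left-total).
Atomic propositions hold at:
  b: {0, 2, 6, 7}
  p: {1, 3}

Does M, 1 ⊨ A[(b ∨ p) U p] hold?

Yes

Sat(b ∨ p) = {0, 1, 2, 3, 6, 7}
A[(b ∨ p) U p]: least fixpoint, start Z0 = Sat(p) = {1, 3}, add states in Sat(b ∨ p) with every successor in Z. Z1 = {0, 1, 3, 7}; Z2 = {0, 1, 3, 6, 7}; fixed.
Sat(A[(b ∨ p) U p]) = {0, 1, 3, 6, 7}
1 ∈ Sat(A[(b ∨ p) U p]) = {0, 1, 3, 6, 7}, so the formula holds at 1.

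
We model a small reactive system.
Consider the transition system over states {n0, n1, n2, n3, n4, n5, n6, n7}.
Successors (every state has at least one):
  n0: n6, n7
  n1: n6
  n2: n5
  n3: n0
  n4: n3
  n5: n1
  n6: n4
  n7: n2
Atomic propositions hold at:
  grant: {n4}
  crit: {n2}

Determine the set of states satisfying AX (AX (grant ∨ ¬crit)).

{n1, n2, n3, n4, n5, n6, n7}

Sat(¬crit) = {n0, n1, n3, n4, n5, n6, n7}
Sat(grant ∨ ¬crit) = {n0, n1, n3, n4, n5, n6, n7}
Sat(AX (grant ∨ ¬crit)) = {s : every successor in {n0, n1, n3, n4, n5, n6, n7}} = {n0, n1, n2, n3, n4, n5, n6}
Sat(AX (AX (grant ∨ ¬crit))) = {s : every successor in {n0, n1, n2, n3, n4, n5, n6}} = {n1, n2, n3, n4, n5, n6, n7}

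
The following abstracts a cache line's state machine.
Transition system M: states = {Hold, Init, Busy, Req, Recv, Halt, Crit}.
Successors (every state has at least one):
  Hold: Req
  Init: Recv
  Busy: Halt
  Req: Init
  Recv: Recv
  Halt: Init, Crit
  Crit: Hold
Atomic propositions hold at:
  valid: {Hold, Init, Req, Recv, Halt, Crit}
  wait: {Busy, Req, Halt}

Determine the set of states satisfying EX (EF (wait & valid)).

{Hold, Busy, Halt, Crit}

Sat(wait & valid) = {Req, Halt}
EF (wait & valid): least fixpoint, start Z0 = {Req, Halt}, add states with some successor in Z. Z1 = {Hold, Busy, Req, Halt}; Z2 = {Hold, Busy, Req, Halt, Crit}; fixed.
Sat(EF (wait & valid)) = {Hold, Busy, Req, Halt, Crit}
Sat(EX (EF (wait & valid))) = {s : some successor in {Hold, Busy, Req, Halt, Crit}} = {Hold, Busy, Halt, Crit}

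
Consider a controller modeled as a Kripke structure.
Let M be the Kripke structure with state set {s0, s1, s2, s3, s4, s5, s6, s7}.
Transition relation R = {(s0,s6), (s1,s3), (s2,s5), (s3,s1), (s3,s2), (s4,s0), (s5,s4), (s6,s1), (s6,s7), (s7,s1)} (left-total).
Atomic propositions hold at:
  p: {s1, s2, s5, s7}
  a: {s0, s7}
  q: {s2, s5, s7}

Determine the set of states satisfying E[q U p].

E[q U p]: least fixpoint, start Z0 = Sat(p) = {s1, s2, s5, s7}, add states in Sat(q) with some successor in Z. Already a fixed point.
Sat(E[q U p]) = {s1, s2, s5, s7}

{s1, s2, s5, s7}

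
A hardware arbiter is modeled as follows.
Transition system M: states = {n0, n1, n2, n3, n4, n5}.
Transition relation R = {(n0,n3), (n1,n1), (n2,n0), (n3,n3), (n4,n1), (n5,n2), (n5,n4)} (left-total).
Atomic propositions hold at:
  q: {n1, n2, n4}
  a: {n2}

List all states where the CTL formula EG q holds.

{n1, n4}

EG q: greatest fixpoint, start Z0 = {n1, n2, n4}, keep only states in Sat with some successor in Z. Z1 = {n1, n4}; fixed.
Sat(EG q) = {n1, n4}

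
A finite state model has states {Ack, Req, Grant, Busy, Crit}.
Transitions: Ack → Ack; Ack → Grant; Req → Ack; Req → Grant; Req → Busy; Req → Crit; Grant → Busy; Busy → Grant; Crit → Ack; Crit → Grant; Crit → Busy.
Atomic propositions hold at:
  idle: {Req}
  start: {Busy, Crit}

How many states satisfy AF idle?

1

AF idle: least fixpoint, start Z0 = {Req}, add states with every successor in Z. Already a fixed point.
Sat(AF idle) = {Req}
|Sat(AF idle)| = |{Req}| = 1.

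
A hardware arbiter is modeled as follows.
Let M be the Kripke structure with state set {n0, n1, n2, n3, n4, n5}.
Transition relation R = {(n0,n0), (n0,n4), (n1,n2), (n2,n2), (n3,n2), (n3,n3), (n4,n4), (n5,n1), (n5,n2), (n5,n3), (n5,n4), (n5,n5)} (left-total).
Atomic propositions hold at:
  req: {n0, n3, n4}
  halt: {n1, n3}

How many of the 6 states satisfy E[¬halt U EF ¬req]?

4

Sat(¬halt) = {n0, n2, n4, n5}
Sat(¬req) = {n1, n2, n5}
EF ¬req: least fixpoint, start Z0 = {n1, n2, n5}, add states with some successor in Z. Z1 = {n1, n2, n3, n5}; fixed.
Sat(EF ¬req) = {n1, n2, n3, n5}
E[¬halt U EF ¬req]: least fixpoint, start Z0 = Sat(EF ¬req) = {n1, n2, n3, n5}, add states in Sat(¬halt) with some successor in Z. Already a fixed point.
Sat(E[¬halt U EF ¬req]) = {n1, n2, n3, n5}
|Sat(E[¬halt U EF ¬req])| = |{n1, n2, n3, n5}| = 4.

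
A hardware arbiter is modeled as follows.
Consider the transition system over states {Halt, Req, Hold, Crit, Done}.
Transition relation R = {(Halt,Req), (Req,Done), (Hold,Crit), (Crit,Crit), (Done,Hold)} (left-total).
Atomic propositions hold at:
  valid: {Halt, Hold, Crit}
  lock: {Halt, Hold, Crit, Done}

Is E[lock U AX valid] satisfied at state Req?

Sat(AX valid) = {s : every successor in {Halt, Hold, Crit}} = {Hold, Crit, Done}
E[lock U AX valid]: least fixpoint, start Z0 = Sat(AX valid) = {Hold, Crit, Done}, add states in Sat(lock) with some successor in Z. Already a fixed point.
Sat(E[lock U AX valid]) = {Hold, Crit, Done}
Req ∉ Sat(E[lock U AX valid]) = {Hold, Crit, Done}, so the formula does not hold at Req.

No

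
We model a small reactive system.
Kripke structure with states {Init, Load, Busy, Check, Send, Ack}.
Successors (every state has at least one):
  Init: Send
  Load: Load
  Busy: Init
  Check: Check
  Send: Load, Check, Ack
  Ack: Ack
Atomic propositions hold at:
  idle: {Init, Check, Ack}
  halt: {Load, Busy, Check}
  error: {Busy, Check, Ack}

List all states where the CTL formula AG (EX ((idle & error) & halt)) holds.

Sat(idle & error) = {Check, Ack}
Sat((idle & error) & halt) = {Check}
Sat(EX ((idle & error) & halt)) = {s : some successor in {Check}} = {Check, Send}
AG (EX ((idle & error) & halt)): greatest fixpoint, start Z0 = {Check, Send}, keep only states in Sat with every successor in Z. Z1 = {Check}; fixed.
Sat(AG (EX ((idle & error) & halt))) = {Check}

{Check}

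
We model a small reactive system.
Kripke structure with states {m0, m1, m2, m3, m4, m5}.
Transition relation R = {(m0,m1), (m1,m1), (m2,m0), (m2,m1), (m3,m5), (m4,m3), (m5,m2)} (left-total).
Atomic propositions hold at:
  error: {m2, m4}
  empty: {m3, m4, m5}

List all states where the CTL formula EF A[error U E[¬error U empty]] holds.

{m3, m4, m5}

Sat(¬error) = {m0, m1, m3, m5}
E[¬error U empty]: least fixpoint, start Z0 = Sat(empty) = {m3, m4, m5}, add states in Sat(¬error) with some successor in Z. Already a fixed point.
Sat(E[¬error U empty]) = {m3, m4, m5}
A[error U E[¬error U empty]]: least fixpoint, start Z0 = Sat(E[¬error U empty]) = {m3, m4, m5}, add states in Sat(error) with every successor in Z. Already a fixed point.
Sat(A[error U E[¬error U empty]]) = {m3, m4, m5}
EF A[error U E[¬error U empty]]: least fixpoint, start Z0 = {m3, m4, m5}, add states with some successor in Z. Already a fixed point.
Sat(EF A[error U E[¬error U empty]]) = {m3, m4, m5}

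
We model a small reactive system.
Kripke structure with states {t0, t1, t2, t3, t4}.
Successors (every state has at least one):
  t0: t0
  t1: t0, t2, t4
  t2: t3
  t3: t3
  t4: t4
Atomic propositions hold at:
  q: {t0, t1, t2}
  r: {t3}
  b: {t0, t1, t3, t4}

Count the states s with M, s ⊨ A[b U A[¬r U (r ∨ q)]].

Sat(¬r) = {t0, t1, t2, t4}
Sat(r ∨ q) = {t0, t1, t2, t3}
A[¬r U (r ∨ q)]: least fixpoint, start Z0 = Sat((r ∨ q)) = {t0, t1, t2, t3}, add states in Sat(¬r) with every successor in Z. Already a fixed point.
Sat(A[¬r U (r ∨ q)]) = {t0, t1, t2, t3}
A[b U A[¬r U (r ∨ q)]]: least fixpoint, start Z0 = Sat(A[¬r U (r ∨ q)]) = {t0, t1, t2, t3}, add states in Sat(b) with every successor in Z. Already a fixed point.
Sat(A[b U A[¬r U (r ∨ q)]]) = {t0, t1, t2, t3}
|Sat(A[b U A[¬r U (r ∨ q)]])| = |{t0, t1, t2, t3}| = 4.

4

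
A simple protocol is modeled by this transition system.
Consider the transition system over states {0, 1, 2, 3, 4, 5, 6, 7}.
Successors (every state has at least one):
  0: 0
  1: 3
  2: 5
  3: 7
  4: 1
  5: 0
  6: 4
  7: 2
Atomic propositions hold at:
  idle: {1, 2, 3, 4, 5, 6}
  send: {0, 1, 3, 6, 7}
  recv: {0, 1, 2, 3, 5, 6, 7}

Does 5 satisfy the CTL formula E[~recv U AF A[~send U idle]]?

Sat(~recv) = {4}
Sat(~send) = {2, 4, 5}
A[~send U idle]: least fixpoint, start Z0 = Sat(idle) = {1, 2, 3, 4, 5, 6}, add states in Sat(~send) with every successor in Z. Already a fixed point.
Sat(A[~send U idle]) = {1, 2, 3, 4, 5, 6}
AF A[~send U idle]: least fixpoint, start Z0 = {1, 2, 3, 4, 5, 6}, add states with every successor in Z. Z1 = {1, 2, 3, 4, 5, 6, 7}; fixed.
Sat(AF A[~send U idle]) = {1, 2, 3, 4, 5, 6, 7}
E[~recv U AF A[~send U idle]]: least fixpoint, start Z0 = Sat(AF A[~send U idle]) = {1, 2, 3, 4, 5, 6, 7}, add states in Sat(~recv) with some successor in Z. Already a fixed point.
Sat(E[~recv U AF A[~send U idle]]) = {1, 2, 3, 4, 5, 6, 7}
5 ∈ Sat(E[~recv U AF A[~send U idle]]) = {1, 2, 3, 4, 5, 6, 7}, so the formula holds at 5.

Yes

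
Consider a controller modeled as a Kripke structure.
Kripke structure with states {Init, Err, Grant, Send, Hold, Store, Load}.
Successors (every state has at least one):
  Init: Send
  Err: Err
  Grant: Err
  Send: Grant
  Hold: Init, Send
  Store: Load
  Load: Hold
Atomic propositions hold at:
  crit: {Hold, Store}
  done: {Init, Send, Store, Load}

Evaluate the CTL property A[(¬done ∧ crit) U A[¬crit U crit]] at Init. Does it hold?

Sat(¬done) = {Err, Grant, Hold}
Sat(¬done ∧ crit) = {Hold}
Sat(¬crit) = {Init, Err, Grant, Send, Load}
A[¬crit U crit]: least fixpoint, start Z0 = Sat(crit) = {Hold, Store}, add states in Sat(¬crit) with every successor in Z. Z1 = {Hold, Store, Load}; fixed.
Sat(A[¬crit U crit]) = {Hold, Store, Load}
A[(¬done ∧ crit) U A[¬crit U crit]]: least fixpoint, start Z0 = Sat(A[¬crit U crit]) = {Hold, Store, Load}, add states in Sat(¬done ∧ crit) with every successor in Z. Already a fixed point.
Sat(A[(¬done ∧ crit) U A[¬crit U crit]]) = {Hold, Store, Load}
Init ∉ Sat(A[(¬done ∧ crit) U A[¬crit U crit]]) = {Hold, Store, Load}, so the formula does not hold at Init.

No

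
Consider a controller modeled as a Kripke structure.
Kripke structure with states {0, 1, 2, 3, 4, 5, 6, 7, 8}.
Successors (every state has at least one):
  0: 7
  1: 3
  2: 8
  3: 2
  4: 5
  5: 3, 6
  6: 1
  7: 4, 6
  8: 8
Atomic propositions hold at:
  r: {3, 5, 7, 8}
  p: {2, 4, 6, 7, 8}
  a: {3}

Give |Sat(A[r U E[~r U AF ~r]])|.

8

Sat(~r) = {0, 1, 2, 4, 6}
AF ~r: least fixpoint, start Z0 = {0, 1, 2, 4, 6}, add states with every successor in Z. Z1 = {0, 1, 2, 3, 4, 6, 7}; Z2 = {0, 1, 2, 3, 4, 5, 6, 7}; fixed.
Sat(AF ~r) = {0, 1, 2, 3, 4, 5, 6, 7}
E[~r U AF ~r]: least fixpoint, start Z0 = Sat(AF ~r) = {0, 1, 2, 3, 4, 5, 6, 7}, add states in Sat(~r) with some successor in Z. Already a fixed point.
Sat(E[~r U AF ~r]) = {0, 1, 2, 3, 4, 5, 6, 7}
A[r U E[~r U AF ~r]]: least fixpoint, start Z0 = Sat(E[~r U AF ~r]) = {0, 1, 2, 3, 4, 5, 6, 7}, add states in Sat(r) with every successor in Z. Already a fixed point.
Sat(A[r U E[~r U AF ~r]]) = {0, 1, 2, 3, 4, 5, 6, 7}
|Sat(A[r U E[~r U AF ~r]])| = |{0, 1, 2, 3, 4, 5, 6, 7}| = 8.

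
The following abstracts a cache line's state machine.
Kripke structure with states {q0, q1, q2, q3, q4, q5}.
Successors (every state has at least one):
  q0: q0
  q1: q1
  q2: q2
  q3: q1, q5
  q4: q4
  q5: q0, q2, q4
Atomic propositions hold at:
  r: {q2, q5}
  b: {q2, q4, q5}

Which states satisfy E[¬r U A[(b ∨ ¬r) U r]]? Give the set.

{q2, q3, q5}

Sat(¬r) = {q0, q1, q3, q4}
Sat(b ∨ ¬r) = {q0, q1, q2, q3, q4, q5}
A[(b ∨ ¬r) U r]: least fixpoint, start Z0 = Sat(r) = {q2, q5}, add states in Sat(b ∨ ¬r) with every successor in Z. Already a fixed point.
Sat(A[(b ∨ ¬r) U r]) = {q2, q5}
E[¬r U A[(b ∨ ¬r) U r]]: least fixpoint, start Z0 = Sat(A[(b ∨ ¬r) U r]) = {q2, q5}, add states in Sat(¬r) with some successor in Z. Z1 = {q2, q3, q5}; fixed.
Sat(E[¬r U A[(b ∨ ¬r) U r]]) = {q2, q3, q5}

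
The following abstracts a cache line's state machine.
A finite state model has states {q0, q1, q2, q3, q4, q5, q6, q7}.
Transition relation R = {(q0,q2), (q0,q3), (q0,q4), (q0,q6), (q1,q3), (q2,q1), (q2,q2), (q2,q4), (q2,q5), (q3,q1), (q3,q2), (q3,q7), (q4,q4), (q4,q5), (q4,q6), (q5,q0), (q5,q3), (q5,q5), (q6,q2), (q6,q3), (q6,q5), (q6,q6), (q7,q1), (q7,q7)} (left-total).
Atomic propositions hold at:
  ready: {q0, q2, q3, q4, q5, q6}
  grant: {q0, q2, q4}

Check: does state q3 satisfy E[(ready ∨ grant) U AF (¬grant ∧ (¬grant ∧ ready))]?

Yes

Sat(ready ∨ grant) = {q0, q2, q3, q4, q5, q6}
Sat(¬grant) = {q1, q3, q5, q6, q7}
Sat(¬grant ∧ ready) = {q3, q5, q6}
Sat(¬grant ∧ (¬grant ∧ ready)) = {q3, q5, q6}
AF (¬grant ∧ (¬grant ∧ ready)): least fixpoint, start Z0 = {q3, q5, q6}, add states with every successor in Z. Z1 = {q1, q3, q5, q6}; fixed.
Sat(AF (¬grant ∧ (¬grant ∧ ready))) = {q1, q3, q5, q6}
E[(ready ∨ grant) U AF (¬grant ∧ (¬grant ∧ ready))]: least fixpoint, start Z0 = Sat(AF (¬grant ∧ (¬grant ∧ ready))) = {q1, q3, q5, q6}, add states in Sat(ready ∨ grant) with some successor in Z. Z1 = {q0, q1, q2, q3, q4, q5, q6}; fixed.
Sat(E[(ready ∨ grant) U AF (¬grant ∧ (¬grant ∧ ready))]) = {q0, q1, q2, q3, q4, q5, q6}
q3 ∈ Sat(E[(ready ∨ grant) U AF (¬grant ∧ (¬grant ∧ ready))]) = {q0, q1, q2, q3, q4, q5, q6}, so the formula holds at q3.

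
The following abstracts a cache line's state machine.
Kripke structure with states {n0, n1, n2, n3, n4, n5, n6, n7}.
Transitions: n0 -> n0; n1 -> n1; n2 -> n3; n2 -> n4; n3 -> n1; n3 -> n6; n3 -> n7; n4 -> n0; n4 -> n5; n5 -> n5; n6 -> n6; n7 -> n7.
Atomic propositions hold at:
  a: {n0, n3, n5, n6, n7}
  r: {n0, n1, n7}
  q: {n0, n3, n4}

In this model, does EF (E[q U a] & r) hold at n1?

E[q U a]: least fixpoint, start Z0 = Sat(a) = {n0, n3, n5, n6, n7}, add states in Sat(q) with some successor in Z. Z1 = {n0, n3, n4, n5, n6, n7}; fixed.
Sat(E[q U a]) = {n0, n3, n4, n5, n6, n7}
Sat(E[q U a] & r) = {n0, n7}
EF (E[q U a] & r): least fixpoint, start Z0 = {n0, n7}, add states with some successor in Z. Z1 = {n0, n3, n4, n7}; Z2 = {n0, n2, n3, n4, n7}; fixed.
Sat(EF (E[q U a] & r)) = {n0, n2, n3, n4, n7}
n1 ∉ Sat(EF (E[q U a] & r)) = {n0, n2, n3, n4, n7}, so the formula does not hold at n1.

No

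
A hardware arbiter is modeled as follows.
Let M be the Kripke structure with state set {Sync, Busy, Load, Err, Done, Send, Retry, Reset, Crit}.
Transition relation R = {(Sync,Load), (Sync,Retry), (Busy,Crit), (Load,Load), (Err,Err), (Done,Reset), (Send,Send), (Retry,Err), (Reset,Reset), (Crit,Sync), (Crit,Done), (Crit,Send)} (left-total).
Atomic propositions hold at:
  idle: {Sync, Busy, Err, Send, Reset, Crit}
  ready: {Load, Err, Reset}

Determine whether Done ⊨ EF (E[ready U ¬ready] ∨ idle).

Sat(¬ready) = {Sync, Busy, Done, Send, Retry, Crit}
E[ready U ¬ready]: least fixpoint, start Z0 = Sat(¬ready) = {Sync, Busy, Done, Send, Retry, Crit}, add states in Sat(ready) with some successor in Z. Already a fixed point.
Sat(E[ready U ¬ready]) = {Sync, Busy, Done, Send, Retry, Crit}
Sat(E[ready U ¬ready] ∨ idle) = {Sync, Busy, Err, Done, Send, Retry, Reset, Crit}
EF (E[ready U ¬ready] ∨ idle): least fixpoint, start Z0 = {Sync, Busy, Err, Done, Send, Retry, Reset, Crit}, add states with some successor in Z. Already a fixed point.
Sat(EF (E[ready U ¬ready] ∨ idle)) = {Sync, Busy, Err, Done, Send, Retry, Reset, Crit}
Done ∈ Sat(EF (E[ready U ¬ready] ∨ idle)) = {Sync, Busy, Err, Done, Send, Retry, Reset, Crit}, so the formula holds at Done.

Yes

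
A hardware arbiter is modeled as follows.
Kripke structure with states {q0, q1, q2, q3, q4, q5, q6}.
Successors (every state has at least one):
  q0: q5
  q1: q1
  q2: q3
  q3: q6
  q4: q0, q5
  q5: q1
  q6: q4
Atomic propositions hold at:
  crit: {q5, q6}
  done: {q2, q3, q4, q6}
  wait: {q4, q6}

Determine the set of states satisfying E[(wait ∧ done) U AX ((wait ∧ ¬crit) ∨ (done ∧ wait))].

Sat(wait ∧ done) = {q4, q6}
Sat(¬crit) = {q0, q1, q2, q3, q4}
Sat(wait ∧ ¬crit) = {q4}
Sat(done ∧ wait) = {q4, q6}
Sat((wait ∧ ¬crit) ∨ (done ∧ wait)) = {q4, q6}
Sat(AX ((wait ∧ ¬crit) ∨ (done ∧ wait))) = {s : every successor in {q4, q6}} = {q3, q6}
E[(wait ∧ done) U AX ((wait ∧ ¬crit) ∨ (done ∧ wait))]: least fixpoint, start Z0 = Sat(AX ((wait ∧ ¬crit) ∨ (done ∧ wait))) = {q3, q6}, add states in Sat(wait ∧ done) with some successor in Z. Already a fixed point.
Sat(E[(wait ∧ done) U AX ((wait ∧ ¬crit) ∨ (done ∧ wait))]) = {q3, q6}

{q3, q6}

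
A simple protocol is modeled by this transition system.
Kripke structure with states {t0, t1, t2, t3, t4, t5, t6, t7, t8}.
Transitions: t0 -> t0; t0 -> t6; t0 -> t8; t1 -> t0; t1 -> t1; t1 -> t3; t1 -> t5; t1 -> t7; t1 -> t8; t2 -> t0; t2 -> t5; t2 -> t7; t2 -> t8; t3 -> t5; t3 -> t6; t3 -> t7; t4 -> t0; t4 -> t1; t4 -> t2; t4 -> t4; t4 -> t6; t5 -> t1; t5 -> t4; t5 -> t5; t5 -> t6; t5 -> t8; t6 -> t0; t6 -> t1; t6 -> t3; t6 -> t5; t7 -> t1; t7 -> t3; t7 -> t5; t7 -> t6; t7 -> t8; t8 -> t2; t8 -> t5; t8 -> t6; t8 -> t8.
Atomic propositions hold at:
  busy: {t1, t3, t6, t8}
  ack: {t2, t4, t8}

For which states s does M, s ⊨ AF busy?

AF busy: least fixpoint, start Z0 = {t1, t3, t6, t8}, add states with every successor in Z. Already a fixed point.
Sat(AF busy) = {t1, t3, t6, t8}

{t1, t3, t6, t8}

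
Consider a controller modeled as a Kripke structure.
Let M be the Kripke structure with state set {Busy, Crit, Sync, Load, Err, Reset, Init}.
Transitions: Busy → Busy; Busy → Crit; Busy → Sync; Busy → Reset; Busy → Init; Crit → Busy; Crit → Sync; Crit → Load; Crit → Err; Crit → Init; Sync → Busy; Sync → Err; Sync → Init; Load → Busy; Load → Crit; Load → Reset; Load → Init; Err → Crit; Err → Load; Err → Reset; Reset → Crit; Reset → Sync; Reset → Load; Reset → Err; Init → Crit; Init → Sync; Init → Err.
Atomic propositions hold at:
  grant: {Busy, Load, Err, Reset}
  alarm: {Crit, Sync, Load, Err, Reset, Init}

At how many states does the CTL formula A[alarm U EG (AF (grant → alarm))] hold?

6

Sat(grant → alarm) = {Crit, Sync, Load, Err, Reset, Init}
AF (grant → alarm): least fixpoint, start Z0 = {Crit, Sync, Load, Err, Reset, Init}, add states with every successor in Z. Already a fixed point.
Sat(AF (grant → alarm)) = {Crit, Sync, Load, Err, Reset, Init}
EG (AF (grant → alarm)): greatest fixpoint, start Z0 = {Crit, Sync, Load, Err, Reset, Init}, keep only states in Sat with some successor in Z. Already a fixed point.
Sat(EG (AF (grant → alarm))) = {Crit, Sync, Load, Err, Reset, Init}
A[alarm U EG (AF (grant → alarm))]: least fixpoint, start Z0 = Sat(EG (AF (grant → alarm))) = {Crit, Sync, Load, Err, Reset, Init}, add states in Sat(alarm) with every successor in Z. Already a fixed point.
Sat(A[alarm U EG (AF (grant → alarm))]) = {Crit, Sync, Load, Err, Reset, Init}
|Sat(A[alarm U EG (AF (grant → alarm))])| = |{Crit, Sync, Load, Err, Reset, Init}| = 6.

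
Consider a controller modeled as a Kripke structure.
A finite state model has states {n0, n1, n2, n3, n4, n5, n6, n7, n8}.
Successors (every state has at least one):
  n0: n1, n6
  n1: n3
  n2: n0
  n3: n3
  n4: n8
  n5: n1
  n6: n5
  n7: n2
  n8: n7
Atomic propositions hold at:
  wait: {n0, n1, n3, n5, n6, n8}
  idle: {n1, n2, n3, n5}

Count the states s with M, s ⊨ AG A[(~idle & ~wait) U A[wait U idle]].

Sat(~idle) = {n0, n4, n6, n7, n8}
Sat(~wait) = {n2, n4, n7}
Sat(~idle & ~wait) = {n4, n7}
A[wait U idle]: least fixpoint, start Z0 = Sat(idle) = {n1, n2, n3, n5}, add states in Sat(wait) with every successor in Z. Z1 = {n1, n2, n3, n5, n6}; Z2 = {n0, n1, n2, n3, n5, n6}; fixed.
Sat(A[wait U idle]) = {n0, n1, n2, n3, n5, n6}
A[(~idle & ~wait) U A[wait U idle]]: least fixpoint, start Z0 = Sat(A[wait U idle]) = {n0, n1, n2, n3, n5, n6}, add states in Sat(~idle & ~wait) with every successor in Z. Z1 = {n0, n1, n2, n3, n5, n6, n7}; fixed.
Sat(A[(~idle & ~wait) U A[wait U idle]]) = {n0, n1, n2, n3, n5, n6, n7}
AG A[(~idle & ~wait) U A[wait U idle]]: greatest fixpoint, start Z0 = {n0, n1, n2, n3, n5, n6, n7}, keep only states in Sat with every successor in Z. Already a fixed point.
Sat(AG A[(~idle & ~wait) U A[wait U idle]]) = {n0, n1, n2, n3, n5, n6, n7}
|Sat(AG A[(~idle & ~wait) U A[wait U idle]])| = |{n0, n1, n2, n3, n5, n6, n7}| = 7.

7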